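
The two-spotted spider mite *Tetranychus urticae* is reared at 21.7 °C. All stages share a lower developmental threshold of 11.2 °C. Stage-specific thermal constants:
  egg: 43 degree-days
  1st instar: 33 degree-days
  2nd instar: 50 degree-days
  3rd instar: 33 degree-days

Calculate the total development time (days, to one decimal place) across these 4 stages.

Daily accumulation at 21.7 °C = 21.7 − 11.2 = 10.5 DD/day.
Total K = 43 + 33 + 50 + 33 = 159 DD.
Total duration = 159 / 10.5 = 15.143 ≈ 15.1 days.

15.1 days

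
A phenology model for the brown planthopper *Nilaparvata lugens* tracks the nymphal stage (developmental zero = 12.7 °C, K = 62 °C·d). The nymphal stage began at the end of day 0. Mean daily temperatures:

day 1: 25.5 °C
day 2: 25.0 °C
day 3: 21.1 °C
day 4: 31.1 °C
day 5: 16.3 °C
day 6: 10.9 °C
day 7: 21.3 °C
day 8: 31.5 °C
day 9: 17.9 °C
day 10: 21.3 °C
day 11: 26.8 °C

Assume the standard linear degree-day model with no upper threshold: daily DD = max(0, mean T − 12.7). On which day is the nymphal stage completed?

day 7

Daily DD above 12.7 °C: 12.8, 12.3, 8.4, 18.4, 3.6, 0.0, 8.6, 18.8, 5.2, 8.6, 14.1.
Cumulative: 12.8, 25.1, 33.5, 51.9, 55.5, 55.5, 64.1, 82.9, 88.1, 96.7, 110.8.
The total first reaches 62 DD on day 7.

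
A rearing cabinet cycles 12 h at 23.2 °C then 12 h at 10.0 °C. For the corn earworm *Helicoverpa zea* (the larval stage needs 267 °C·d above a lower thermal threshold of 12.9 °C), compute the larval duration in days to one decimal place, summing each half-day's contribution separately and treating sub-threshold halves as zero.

51.8 days

Day half: max(0, 23.2 − 12.9) × 0.5 = 10.3 × 0.5 = 5.15 DD.
Night half: max(0, 10.0 − 12.9) × 0.5 = 0.0 × 0.5 = 0.00 DD.
Per 24 h: 5.15 DD/day.
Duration = 267 / 5.15 = 51.845 ≈ 51.8 days.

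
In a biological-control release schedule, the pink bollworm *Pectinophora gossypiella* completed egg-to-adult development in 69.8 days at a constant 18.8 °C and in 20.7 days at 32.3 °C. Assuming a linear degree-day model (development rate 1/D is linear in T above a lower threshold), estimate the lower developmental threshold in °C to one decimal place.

13.1 °C

Linear rate model ⇒ the product D·(T − T_b) is constant across temperatures.
69.8·(18.8 − T_b) = 20.7·(32.3 − T_b)
T_b = (69.8·18.8 − 20.7·32.3) / (69.8 − 20.7) = 643.63 / 49.1 = 13.109 °C ≈ 13.1 °C.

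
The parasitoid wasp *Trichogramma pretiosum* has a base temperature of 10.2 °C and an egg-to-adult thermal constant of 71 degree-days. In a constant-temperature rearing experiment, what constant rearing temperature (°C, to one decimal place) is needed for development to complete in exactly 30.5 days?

12.5 °C

Required daily accumulation = 71 / 30.5 = 2.328 DD/day.
T = T_base + 2.328 = 10.2 + 2.328 = 12.528 ≈ 12.5 °C.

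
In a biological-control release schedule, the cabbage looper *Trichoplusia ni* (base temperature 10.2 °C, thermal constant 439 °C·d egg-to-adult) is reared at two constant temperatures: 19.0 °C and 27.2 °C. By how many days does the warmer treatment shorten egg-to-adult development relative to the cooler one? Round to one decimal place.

At 19.0 °C: 439 / (19.0 − 10.2) = 439 / 8.8 = 49.886 d.
At 27.2 °C: 439 / (27.2 − 10.2) = 439 / 17.0 = 25.824 d.
Difference = |49.886 − 25.824| = 24.063 ≈ 24.1 days.

24.1 days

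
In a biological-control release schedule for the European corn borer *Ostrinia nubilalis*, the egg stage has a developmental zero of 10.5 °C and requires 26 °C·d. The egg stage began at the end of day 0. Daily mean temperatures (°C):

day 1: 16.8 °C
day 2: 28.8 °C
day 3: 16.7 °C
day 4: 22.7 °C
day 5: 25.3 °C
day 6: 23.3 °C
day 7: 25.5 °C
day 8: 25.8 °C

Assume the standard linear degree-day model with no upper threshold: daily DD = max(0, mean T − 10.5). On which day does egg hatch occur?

day 3

Daily DD above 10.5 °C: 6.3, 18.3, 6.2, 12.2, 14.8, 12.8, 15.0, 15.3.
Cumulative: 6.3, 24.6, 30.8, 43.0, 57.8, 70.6, 85.6, 100.9.
The total first reaches 26 DD on day 3.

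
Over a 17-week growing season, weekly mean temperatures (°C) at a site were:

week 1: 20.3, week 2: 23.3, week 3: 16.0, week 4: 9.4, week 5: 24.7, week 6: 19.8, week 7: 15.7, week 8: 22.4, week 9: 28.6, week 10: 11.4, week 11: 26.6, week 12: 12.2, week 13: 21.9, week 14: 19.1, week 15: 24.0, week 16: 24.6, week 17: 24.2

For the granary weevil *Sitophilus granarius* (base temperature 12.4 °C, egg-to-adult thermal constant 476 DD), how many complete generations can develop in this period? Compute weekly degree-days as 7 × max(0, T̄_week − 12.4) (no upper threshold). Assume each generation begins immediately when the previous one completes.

Weekly DD (7 × max(0, T̄ − 12.4)): 55.3, 76.3, 25.2, 0.0, 86.1, 51.8, 23.1, 70.0, 113.4, 0.0, 99.4, 0.0, 66.5, 46.9, 81.2, 85.4, 82.6.
Season total = 963.2 DD.
Complete generations = ⌊963.2 / 476⌋ = 2.

2 generations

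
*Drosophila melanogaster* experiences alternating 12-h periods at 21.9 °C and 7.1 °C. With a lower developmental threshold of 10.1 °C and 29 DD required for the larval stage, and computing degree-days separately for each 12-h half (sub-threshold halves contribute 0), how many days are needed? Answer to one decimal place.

Day half: max(0, 21.9 − 10.1) × 0.5 = 11.8 × 0.5 = 5.90 DD.
Night half: max(0, 7.1 − 10.1) × 0.5 = 0.0 × 0.5 = 0.00 DD.
Per 24 h: 5.90 DD/day.
Duration = 29 / 5.90 = 4.915 ≈ 4.9 days.

4.9 days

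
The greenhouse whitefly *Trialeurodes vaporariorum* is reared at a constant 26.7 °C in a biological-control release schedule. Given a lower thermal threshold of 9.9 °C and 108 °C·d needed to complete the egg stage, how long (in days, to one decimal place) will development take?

6.4 days

Daily accumulation = 26.7 − 9.9 = 16.8 DD/day.
Duration = 108 / 16.8 = 6.429 ≈ 6.4 days.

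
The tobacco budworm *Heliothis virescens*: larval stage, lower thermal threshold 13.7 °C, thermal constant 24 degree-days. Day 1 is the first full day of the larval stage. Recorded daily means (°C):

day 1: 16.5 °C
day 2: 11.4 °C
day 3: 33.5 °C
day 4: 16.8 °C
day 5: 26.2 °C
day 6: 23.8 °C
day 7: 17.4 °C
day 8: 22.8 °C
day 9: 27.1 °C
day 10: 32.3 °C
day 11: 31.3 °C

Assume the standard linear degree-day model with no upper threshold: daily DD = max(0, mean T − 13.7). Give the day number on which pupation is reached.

day 4

Daily DD above 13.7 °C: 2.8, 0.0, 19.8, 3.1, 12.5, 10.1, 3.7, 9.1, 13.4, 18.6, 17.6.
Cumulative: 2.8, 2.8, 22.6, 25.7, 38.2, 48.3, 52.0, 61.1, 74.5, 93.1, 110.7.
The total first reaches 24 DD on day 4.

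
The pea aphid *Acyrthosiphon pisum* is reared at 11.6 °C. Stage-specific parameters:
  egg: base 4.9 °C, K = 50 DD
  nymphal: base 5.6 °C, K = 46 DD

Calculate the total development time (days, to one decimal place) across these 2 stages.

egg: 50 / (11.6 − 4.9) = 50 / 6.7 = 7.463 d.
nymphal: 46 / (11.6 − 5.6) = 46 / 6.0 = 7.667 d.
Sum = 15.129 ≈ 15.1 days.

15.1 days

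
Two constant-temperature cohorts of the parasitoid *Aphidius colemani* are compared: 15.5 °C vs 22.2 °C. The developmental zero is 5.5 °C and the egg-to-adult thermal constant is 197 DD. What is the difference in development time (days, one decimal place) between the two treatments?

7.9 days

At 15.5 °C: 197 / (15.5 − 5.5) = 197 / 10.0 = 19.700 d.
At 22.2 °C: 197 / (22.2 − 5.5) = 197 / 16.7 = 11.796 d.
Difference = |19.700 − 11.796| = 7.904 ≈ 7.9 days.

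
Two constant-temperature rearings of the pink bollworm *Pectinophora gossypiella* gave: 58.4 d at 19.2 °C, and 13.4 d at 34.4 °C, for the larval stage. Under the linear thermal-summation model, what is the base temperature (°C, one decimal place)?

Linear rate model ⇒ the product D·(T − T_b) is constant across temperatures.
58.4·(19.2 − T_b) = 13.4·(34.4 − T_b)
T_b = (58.4·19.2 − 13.4·34.4) / (58.4 − 13.4) = 660.32 / 45.0 = 14.674 °C ≈ 14.7 °C.

14.7 °C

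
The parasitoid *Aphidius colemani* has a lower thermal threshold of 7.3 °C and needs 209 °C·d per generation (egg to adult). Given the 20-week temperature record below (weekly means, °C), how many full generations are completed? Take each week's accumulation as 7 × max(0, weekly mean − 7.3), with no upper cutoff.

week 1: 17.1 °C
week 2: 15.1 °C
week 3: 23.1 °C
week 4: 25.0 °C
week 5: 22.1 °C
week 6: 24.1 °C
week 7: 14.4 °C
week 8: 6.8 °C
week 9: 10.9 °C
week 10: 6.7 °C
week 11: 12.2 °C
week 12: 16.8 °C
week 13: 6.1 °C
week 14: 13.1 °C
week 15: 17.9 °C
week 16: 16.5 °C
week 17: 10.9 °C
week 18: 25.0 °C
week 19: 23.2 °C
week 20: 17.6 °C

Weekly DD (7 × max(0, T̄ − 7.3)): 68.6, 54.6, 110.6, 123.9, 103.6, 117.6, 49.7, 0.0, 25.2, 0.0, 34.3, 66.5, 0.0, 40.6, 74.2, 64.4, 25.2, 123.9, 111.3, 72.1.
Season total = 1266.3 DD.
Complete generations = ⌊1266.3 / 209⌋ = 6.

6 generations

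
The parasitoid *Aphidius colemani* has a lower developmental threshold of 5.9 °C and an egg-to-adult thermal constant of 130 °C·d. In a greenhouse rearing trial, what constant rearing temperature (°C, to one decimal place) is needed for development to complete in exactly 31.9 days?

10.0 °C

Required daily accumulation = 130 / 31.9 = 4.075 DD/day.
T = T_base + 4.075 = 5.9 + 4.075 = 9.975 ≈ 10.0 °C.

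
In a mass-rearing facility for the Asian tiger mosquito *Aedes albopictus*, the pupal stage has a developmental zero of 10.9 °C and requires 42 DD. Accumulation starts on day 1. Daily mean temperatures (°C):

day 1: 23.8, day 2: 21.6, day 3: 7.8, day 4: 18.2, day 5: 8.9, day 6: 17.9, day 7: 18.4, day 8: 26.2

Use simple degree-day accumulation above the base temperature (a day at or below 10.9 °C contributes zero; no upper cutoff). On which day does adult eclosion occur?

Daily DD above 10.9 °C: 12.9, 10.7, 0.0, 7.3, 0.0, 7.0, 7.5, 15.3.
Cumulative: 12.9, 23.6, 23.6, 30.9, 30.9, 37.9, 45.4, 60.7.
The total first reaches 42 DD on day 7.

day 7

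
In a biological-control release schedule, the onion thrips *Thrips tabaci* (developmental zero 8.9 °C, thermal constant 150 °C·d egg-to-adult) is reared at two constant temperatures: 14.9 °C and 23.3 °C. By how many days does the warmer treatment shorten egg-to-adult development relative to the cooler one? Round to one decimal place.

14.6 days

At 14.9 °C: 150 / (14.9 − 8.9) = 150 / 6.0 = 25.000 d.
At 23.3 °C: 150 / (23.3 − 8.9) = 150 / 14.4 = 10.417 d.
Difference = |25.000 − 10.417| = 14.583 ≈ 14.6 days.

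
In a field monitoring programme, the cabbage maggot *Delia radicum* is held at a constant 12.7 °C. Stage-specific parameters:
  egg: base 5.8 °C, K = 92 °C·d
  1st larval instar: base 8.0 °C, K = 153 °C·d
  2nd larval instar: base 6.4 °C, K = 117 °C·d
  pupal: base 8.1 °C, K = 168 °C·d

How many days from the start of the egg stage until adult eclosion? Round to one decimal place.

101.0 days

egg: 92 / (12.7 − 5.8) = 92 / 6.9 = 13.333 d.
1st larval instar: 153 / (12.7 − 8.0) = 153 / 4.7 = 32.553 d.
2nd larval instar: 117 / (12.7 − 6.4) = 117 / 6.3 = 18.571 d.
pupal: 168 / (12.7 − 8.1) = 168 / 4.6 = 36.522 d.
Sum = 100.980 ≈ 101.0 days.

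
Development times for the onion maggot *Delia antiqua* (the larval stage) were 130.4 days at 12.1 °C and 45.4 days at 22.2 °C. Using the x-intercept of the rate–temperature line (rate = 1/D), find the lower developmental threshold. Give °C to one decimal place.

Under the model K = D·(T − T_b), so D₁·(T₁ − T_b) = D₂·(T₂ − T_b).
130.4·(12.1 − T_b) = 45.4·(22.2 − T_b)
T_b = (130.4·12.1 − 45.4·22.2) / (130.4 − 45.4) = 569.96 / 85.0 = 6.705 °C ≈ 6.7 °C.

6.7 °C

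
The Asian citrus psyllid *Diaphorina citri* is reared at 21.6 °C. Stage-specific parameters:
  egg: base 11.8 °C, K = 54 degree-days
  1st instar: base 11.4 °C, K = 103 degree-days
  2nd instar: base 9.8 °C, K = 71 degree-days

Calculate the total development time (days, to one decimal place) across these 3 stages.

egg: 54 / (21.6 − 11.8) = 54 / 9.8 = 5.510 d.
1st instar: 103 / (21.6 − 11.4) = 103 / 10.2 = 10.098 d.
2nd instar: 71 / (21.6 − 9.8) = 71 / 11.8 = 6.017 d.
Sum = 21.625 ≈ 21.6 days.

21.6 days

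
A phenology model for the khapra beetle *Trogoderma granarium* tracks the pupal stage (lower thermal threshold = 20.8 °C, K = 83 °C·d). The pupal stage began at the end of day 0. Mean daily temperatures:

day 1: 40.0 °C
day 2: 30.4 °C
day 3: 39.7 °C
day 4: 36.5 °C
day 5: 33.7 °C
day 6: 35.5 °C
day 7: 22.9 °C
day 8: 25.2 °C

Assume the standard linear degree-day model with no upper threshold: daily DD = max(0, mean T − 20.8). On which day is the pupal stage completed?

day 6

Daily DD above 20.8 °C: 19.2, 9.6, 18.9, 15.7, 12.9, 14.7, 2.1, 4.4.
Cumulative: 19.2, 28.8, 47.7, 63.4, 76.3, 91.0, 93.1, 97.5.
The total first reaches 83 DD on day 6.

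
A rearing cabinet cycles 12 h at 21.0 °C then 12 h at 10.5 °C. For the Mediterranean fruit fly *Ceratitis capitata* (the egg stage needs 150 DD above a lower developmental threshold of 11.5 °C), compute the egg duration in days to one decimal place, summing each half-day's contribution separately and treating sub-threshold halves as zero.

31.6 days

Day half: max(0, 21.0 − 11.5) × 0.5 = 9.5 × 0.5 = 4.75 DD.
Night half: max(0, 10.5 − 11.5) × 0.5 = 0.0 × 0.5 = 0.00 DD.
Per 24 h: 4.75 DD/day.
Duration = 150 / 4.75 = 31.579 ≈ 31.6 days.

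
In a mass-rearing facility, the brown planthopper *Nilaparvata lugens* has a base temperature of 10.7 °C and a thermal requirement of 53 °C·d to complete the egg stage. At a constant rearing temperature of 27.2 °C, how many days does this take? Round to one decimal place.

Daily accumulation = 27.2 − 10.7 = 16.5 DD/day.
Duration = 53 / 16.5 = 3.212 ≈ 3.2 days.

3.2 days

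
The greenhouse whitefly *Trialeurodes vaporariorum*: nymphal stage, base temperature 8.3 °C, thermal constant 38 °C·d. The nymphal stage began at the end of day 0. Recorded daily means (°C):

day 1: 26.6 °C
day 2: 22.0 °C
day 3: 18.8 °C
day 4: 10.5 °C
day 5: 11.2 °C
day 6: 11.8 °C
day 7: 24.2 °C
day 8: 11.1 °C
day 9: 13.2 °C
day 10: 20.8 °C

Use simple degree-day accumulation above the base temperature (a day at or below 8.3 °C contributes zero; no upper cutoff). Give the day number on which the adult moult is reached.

Daily DD above 8.3 °C: 18.3, 13.7, 10.5, 2.2, 2.9, 3.5, 15.9, 2.8, 4.9, 12.5.
Cumulative: 18.3, 32.0, 42.5, 44.7, 47.6, 51.1, 67.0, 69.8, 74.7, 87.2.
The total first reaches 38 DD on day 3.

day 3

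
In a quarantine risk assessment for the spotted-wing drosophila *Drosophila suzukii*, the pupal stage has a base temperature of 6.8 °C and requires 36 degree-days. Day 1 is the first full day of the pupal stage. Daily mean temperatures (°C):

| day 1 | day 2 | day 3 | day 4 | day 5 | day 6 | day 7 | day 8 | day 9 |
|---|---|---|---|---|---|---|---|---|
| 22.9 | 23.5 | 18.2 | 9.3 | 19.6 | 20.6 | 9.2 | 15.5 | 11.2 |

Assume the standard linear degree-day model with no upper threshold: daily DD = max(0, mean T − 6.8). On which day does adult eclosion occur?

Daily DD above 6.8 °C: 16.1, 16.7, 11.4, 2.5, 12.8, 13.8, 2.4, 8.7, 4.4.
Cumulative: 16.1, 32.8, 44.2, 46.7, 59.5, 73.3, 75.7, 84.4, 88.8.
The total first reaches 36 DD on day 3.

day 3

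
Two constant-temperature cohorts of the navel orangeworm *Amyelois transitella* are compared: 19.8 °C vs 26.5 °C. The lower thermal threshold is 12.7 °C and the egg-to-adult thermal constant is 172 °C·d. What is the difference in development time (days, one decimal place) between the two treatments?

11.8 days

At 19.8 °C: 172 / (19.8 − 12.7) = 172 / 7.1 = 24.225 d.
At 26.5 °C: 172 / (26.5 − 12.7) = 172 / 13.8 = 12.464 d.
Difference = |24.225 − 12.464| = 11.762 ≈ 11.8 days.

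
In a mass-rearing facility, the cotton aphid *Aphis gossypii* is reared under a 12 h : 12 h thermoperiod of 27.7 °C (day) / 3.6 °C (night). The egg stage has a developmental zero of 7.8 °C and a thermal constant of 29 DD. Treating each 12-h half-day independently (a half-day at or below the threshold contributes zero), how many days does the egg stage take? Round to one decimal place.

Day half: max(0, 27.7 − 7.8) × 0.5 = 19.9 × 0.5 = 9.95 DD.
Night half: max(0, 3.6 − 7.8) × 0.5 = 0.0 × 0.5 = 0.00 DD.
Per 24 h: 9.95 DD/day.
Duration = 29 / 9.95 = 2.915 ≈ 2.9 days.

2.9 days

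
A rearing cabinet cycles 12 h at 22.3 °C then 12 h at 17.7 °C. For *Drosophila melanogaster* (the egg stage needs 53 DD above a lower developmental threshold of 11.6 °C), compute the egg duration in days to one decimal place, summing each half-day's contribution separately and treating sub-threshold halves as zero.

6.3 days

Day half: max(0, 22.3 − 11.6) × 0.5 = 10.7 × 0.5 = 5.35 DD.
Night half: max(0, 17.7 − 11.6) × 0.5 = 6.1 × 0.5 = 3.05 DD.
Per 24 h: 8.40 DD/day.
Duration = 53 / 8.40 = 6.310 ≈ 6.3 days.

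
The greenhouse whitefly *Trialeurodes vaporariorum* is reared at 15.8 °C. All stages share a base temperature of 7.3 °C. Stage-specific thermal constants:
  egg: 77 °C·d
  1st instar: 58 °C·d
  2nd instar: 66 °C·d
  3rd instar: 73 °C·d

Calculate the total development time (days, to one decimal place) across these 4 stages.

Daily accumulation at 15.8 °C = 15.8 − 7.3 = 8.5 DD/day.
Total K = 77 + 58 + 66 + 73 = 274 DD.
Total duration = 274 / 8.5 = 32.235 ≈ 32.2 days.

32.2 days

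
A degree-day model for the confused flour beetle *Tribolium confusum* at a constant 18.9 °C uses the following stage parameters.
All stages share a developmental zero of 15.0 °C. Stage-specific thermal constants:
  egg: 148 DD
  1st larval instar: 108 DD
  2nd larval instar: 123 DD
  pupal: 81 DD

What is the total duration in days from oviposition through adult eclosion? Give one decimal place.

Daily accumulation at 18.9 °C = 18.9 − 15.0 = 3.9 DD/day.
Total K = 148 + 108 + 123 + 81 = 460 DD.
Total duration = 460 / 3.9 = 117.949 ≈ 117.9 days.

117.9 days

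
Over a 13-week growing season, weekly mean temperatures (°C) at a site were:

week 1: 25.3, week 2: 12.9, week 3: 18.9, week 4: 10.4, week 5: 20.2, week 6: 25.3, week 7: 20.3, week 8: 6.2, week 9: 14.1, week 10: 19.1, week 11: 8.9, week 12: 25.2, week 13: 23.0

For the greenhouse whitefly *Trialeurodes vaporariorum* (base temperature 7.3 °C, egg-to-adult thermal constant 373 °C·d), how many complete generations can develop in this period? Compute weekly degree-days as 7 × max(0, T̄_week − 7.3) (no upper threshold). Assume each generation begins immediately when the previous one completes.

Weekly DD (7 × max(0, T̄ − 7.3)): 126.0, 39.2, 81.2, 21.7, 90.3, 126.0, 91.0, 0.0, 47.6, 82.6, 11.2, 125.3, 109.9.
Season total = 952.0 DD.
Complete generations = ⌊952.0 / 373⌋ = 2.

2 generations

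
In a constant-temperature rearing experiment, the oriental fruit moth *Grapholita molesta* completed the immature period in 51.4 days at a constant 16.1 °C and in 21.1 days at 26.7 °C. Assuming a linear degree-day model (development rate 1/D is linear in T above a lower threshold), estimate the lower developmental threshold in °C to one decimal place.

8.7 °C

Under the model K = D·(T − T_b), so D₁·(T₁ − T_b) = D₂·(T₂ − T_b).
51.4·(16.1 − T_b) = 21.1·(26.7 − T_b)
T_b = (51.4·16.1 − 21.1·26.7) / (51.4 − 21.1) = 264.17 / 30.3 = 8.718 °C ≈ 8.7 °C.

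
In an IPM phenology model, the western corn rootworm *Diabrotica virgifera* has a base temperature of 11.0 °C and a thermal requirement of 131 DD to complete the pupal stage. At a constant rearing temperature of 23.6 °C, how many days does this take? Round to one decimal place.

Daily accumulation = 23.6 − 11.0 = 12.6 DD/day.
Duration = 131 / 12.6 = 10.397 ≈ 10.4 days.

10.4 days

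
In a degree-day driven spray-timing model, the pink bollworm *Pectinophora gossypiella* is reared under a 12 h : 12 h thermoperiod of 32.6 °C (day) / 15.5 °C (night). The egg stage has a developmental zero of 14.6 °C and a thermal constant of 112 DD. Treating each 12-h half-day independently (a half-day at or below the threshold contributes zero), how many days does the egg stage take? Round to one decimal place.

Day half: max(0, 32.6 − 14.6) × 0.5 = 18.0 × 0.5 = 9.00 DD.
Night half: max(0, 15.5 − 14.6) × 0.5 = 0.9 × 0.5 = 0.45 DD.
Per 24 h: 9.45 DD/day.
Duration = 112 / 9.45 = 11.852 ≈ 11.9 days.

11.9 days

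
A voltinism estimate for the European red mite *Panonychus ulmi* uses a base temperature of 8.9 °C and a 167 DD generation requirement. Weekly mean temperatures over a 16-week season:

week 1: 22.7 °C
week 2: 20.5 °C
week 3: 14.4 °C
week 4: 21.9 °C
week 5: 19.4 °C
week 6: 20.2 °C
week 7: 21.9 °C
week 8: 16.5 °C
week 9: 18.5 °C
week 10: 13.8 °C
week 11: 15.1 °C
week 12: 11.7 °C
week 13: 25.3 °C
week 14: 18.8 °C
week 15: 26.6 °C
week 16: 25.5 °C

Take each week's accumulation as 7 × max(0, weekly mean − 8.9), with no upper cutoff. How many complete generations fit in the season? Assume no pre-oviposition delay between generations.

Weekly DD (7 × max(0, T̄ − 8.9)): 96.6, 81.2, 38.5, 91.0, 73.5, 79.1, 91.0, 53.2, 67.2, 34.3, 43.4, 19.6, 114.8, 69.3, 123.9, 116.2.
Season total = 1192.8 DD.
Complete generations = ⌊1192.8 / 167⌋ = 7.

7 generations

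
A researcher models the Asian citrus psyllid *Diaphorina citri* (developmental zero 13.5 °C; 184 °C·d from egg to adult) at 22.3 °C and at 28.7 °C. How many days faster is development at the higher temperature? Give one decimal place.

8.8 days

At 22.3 °C: 184 / (22.3 − 13.5) = 184 / 8.8 = 20.909 d.
At 28.7 °C: 184 / (28.7 − 13.5) = 184 / 15.2 = 12.105 d.
Difference = |20.909 − 12.105| = 8.804 ≈ 8.8 days.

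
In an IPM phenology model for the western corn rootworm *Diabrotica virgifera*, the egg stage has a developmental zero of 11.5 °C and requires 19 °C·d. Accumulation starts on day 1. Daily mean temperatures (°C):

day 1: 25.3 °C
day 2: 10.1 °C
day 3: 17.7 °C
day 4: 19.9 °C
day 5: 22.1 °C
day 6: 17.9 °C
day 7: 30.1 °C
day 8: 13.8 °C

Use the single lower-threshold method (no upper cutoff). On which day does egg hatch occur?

day 3

Daily DD above 11.5 °C: 13.8, 0.0, 6.2, 8.4, 10.6, 6.4, 18.6, 2.3.
Cumulative: 13.8, 13.8, 20.0, 28.4, 39.0, 45.4, 64.0, 66.3.
The total first reaches 19 DD on day 3.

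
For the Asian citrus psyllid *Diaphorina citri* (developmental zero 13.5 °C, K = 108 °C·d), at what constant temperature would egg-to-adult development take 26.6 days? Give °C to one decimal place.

Required daily accumulation = 108 / 26.6 = 4.060 DD/day.
T = T_base + 4.060 = 13.5 + 4.060 = 17.560 ≈ 17.6 °C.

17.6 °C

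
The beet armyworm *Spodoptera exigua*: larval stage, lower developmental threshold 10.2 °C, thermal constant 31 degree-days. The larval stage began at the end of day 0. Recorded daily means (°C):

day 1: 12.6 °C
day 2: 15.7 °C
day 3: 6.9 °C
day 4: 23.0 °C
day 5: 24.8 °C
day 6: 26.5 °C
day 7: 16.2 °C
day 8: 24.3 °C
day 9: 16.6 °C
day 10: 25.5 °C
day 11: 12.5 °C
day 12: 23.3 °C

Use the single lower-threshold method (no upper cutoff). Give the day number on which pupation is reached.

day 5

Daily DD above 10.2 °C: 2.4, 5.5, 0.0, 12.8, 14.6, 16.3, 6.0, 14.1, 6.4, 15.3, 2.3, 13.1.
Cumulative: 2.4, 7.9, 7.9, 20.7, 35.3, 51.6, 57.6, 71.7, 78.1, 93.4, 95.7, 108.8.
The total first reaches 31 DD on day 5.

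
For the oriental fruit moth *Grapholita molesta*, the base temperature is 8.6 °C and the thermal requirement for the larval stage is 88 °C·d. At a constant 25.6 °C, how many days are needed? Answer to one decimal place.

5.2 days

Daily accumulation = 25.6 − 8.6 = 17.0 DD/day.
Duration = 88 / 17.0 = 5.176 ≈ 5.2 days.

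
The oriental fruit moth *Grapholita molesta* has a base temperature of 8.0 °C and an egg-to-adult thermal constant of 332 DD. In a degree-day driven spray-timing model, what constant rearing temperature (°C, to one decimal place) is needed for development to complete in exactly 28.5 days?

Required daily accumulation = 332 / 28.5 = 11.649 DD/day.
T = T_base + 11.649 = 8.0 + 11.649 = 19.649 ≈ 19.6 °C.

19.6 °C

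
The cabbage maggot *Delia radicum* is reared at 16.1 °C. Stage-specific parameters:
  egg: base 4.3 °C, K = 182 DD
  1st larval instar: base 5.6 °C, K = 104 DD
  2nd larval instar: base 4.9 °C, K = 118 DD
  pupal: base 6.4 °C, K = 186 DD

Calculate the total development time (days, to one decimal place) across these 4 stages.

egg: 182 / (16.1 − 4.3) = 182 / 11.8 = 15.424 d.
1st larval instar: 104 / (16.1 − 5.6) = 104 / 10.5 = 9.905 d.
2nd larval instar: 118 / (16.1 − 4.9) = 118 / 11.2 = 10.536 d.
pupal: 186 / (16.1 − 6.4) = 186 / 9.7 = 19.175 d.
Sum = 55.039 ≈ 55.0 days.

55.0 days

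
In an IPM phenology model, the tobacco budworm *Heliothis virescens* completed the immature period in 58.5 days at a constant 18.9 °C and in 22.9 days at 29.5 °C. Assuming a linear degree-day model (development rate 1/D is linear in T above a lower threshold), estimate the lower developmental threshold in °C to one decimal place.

Under the model K = D·(T − T_b), so D₁·(T₁ − T_b) = D₂·(T₂ − T_b).
58.5·(18.9 − T_b) = 22.9·(29.5 − T_b)
T_b = (58.5·18.9 − 22.9·29.5) / (58.5 − 22.9) = 430.10 / 35.6 = 12.081 °C ≈ 12.1 °C.

12.1 °C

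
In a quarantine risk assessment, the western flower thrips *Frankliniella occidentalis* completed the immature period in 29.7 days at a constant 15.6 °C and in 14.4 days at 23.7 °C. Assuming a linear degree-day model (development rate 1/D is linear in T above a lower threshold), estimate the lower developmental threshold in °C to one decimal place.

8.0 °C

Linear rate model ⇒ the product D·(T − T_b) is constant across temperatures.
29.7·(15.6 − T_b) = 14.4·(23.7 − T_b)
T_b = (29.7·15.6 − 14.4·23.7) / (29.7 − 14.4) = 122.04 / 15.3 = 7.976 °C ≈ 8.0 °C.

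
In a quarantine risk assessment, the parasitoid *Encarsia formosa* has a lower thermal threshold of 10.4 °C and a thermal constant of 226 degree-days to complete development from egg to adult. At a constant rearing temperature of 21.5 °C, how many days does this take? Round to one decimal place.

20.4 days

Daily accumulation = 21.5 − 10.4 = 11.1 DD/day.
Duration = 226 / 11.1 = 20.360 ≈ 20.4 days.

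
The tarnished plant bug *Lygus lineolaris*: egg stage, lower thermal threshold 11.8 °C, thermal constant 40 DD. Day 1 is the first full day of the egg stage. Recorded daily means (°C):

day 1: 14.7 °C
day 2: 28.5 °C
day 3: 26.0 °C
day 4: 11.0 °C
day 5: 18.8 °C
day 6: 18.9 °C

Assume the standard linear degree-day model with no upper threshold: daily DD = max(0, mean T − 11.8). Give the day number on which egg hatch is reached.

Daily DD above 11.8 °C: 2.9, 16.7, 14.2, 0.0, 7.0, 7.1.
Cumulative: 2.9, 19.6, 33.8, 33.8, 40.8, 47.9.
The total first reaches 40 DD on day 5.

day 5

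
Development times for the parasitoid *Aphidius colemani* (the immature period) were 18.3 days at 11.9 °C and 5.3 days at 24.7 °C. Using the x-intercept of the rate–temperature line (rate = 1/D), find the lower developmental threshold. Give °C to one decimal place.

Under the model K = D·(T − T_b), so D₁·(T₁ − T_b) = D₂·(T₂ − T_b).
18.3·(11.9 − T_b) = 5.3·(24.7 − T_b)
T_b = (18.3·11.9 − 5.3·24.7) / (18.3 − 5.3) = 86.86 / 13.0 = 6.682 °C ≈ 6.7 °C.

6.7 °C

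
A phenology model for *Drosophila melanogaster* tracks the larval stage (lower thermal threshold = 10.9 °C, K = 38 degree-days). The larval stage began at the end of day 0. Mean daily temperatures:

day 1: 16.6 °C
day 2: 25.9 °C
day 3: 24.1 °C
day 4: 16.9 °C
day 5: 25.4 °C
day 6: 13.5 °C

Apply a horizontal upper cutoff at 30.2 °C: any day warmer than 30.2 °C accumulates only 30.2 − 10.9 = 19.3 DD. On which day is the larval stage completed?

Daily DD above 10.9 °C (capped at 19.3): 5.7, 15.0, 13.2, 6.0, 14.5, 2.6.
Cumulative: 5.7, 20.7, 33.9, 39.9, 54.4, 57.0.
The total first reaches 38 DD on day 4.

day 4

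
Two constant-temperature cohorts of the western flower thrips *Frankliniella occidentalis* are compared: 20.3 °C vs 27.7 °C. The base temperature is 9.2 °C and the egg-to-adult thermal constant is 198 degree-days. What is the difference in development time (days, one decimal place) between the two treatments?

7.1 days

At 20.3 °C: 198 / (20.3 − 9.2) = 198 / 11.1 = 17.838 d.
At 27.7 °C: 198 / (27.7 − 9.2) = 198 / 18.5 = 10.703 d.
Difference = |17.838 − 10.703| = 7.135 ≈ 7.1 days.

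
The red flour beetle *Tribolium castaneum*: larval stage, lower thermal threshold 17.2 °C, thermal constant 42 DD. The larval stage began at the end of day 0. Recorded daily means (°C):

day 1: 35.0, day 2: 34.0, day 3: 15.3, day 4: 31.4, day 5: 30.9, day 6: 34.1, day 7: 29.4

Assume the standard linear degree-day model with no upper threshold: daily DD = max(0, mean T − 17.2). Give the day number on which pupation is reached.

Daily DD above 17.2 °C: 17.8, 16.8, 0.0, 14.2, 13.7, 16.9, 12.2.
Cumulative: 17.8, 34.6, 34.6, 48.8, 62.5, 79.4, 91.6.
The total first reaches 42 DD on day 4.

day 4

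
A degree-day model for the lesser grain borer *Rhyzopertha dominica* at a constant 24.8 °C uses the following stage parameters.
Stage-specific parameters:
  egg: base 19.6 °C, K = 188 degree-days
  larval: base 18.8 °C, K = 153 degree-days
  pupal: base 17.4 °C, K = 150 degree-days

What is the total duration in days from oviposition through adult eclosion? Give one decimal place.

egg: 188 / (24.8 − 19.6) = 188 / 5.2 = 36.154 d.
larval: 153 / (24.8 − 18.8) = 153 / 6.0 = 25.500 d.
pupal: 150 / (24.8 − 17.4) = 150 / 7.4 = 20.270 d.
Sum = 81.924 ≈ 81.9 days.

81.9 days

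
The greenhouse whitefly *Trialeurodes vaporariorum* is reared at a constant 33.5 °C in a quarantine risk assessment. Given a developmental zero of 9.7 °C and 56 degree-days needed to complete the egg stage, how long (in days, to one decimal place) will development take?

Daily accumulation = 33.5 − 9.7 = 23.8 DD/day.
Duration = 56 / 23.8 = 2.353 ≈ 2.4 days.

2.4 days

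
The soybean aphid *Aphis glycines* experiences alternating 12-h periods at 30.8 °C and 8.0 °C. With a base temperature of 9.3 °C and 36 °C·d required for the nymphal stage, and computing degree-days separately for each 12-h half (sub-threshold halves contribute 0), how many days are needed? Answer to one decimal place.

3.3 days

Day half: max(0, 30.8 − 9.3) × 0.5 = 21.5 × 0.5 = 10.75 DD.
Night half: max(0, 8.0 − 9.3) × 0.5 = 0.0 × 0.5 = 0.00 DD.
Per 24 h: 10.75 DD/day.
Duration = 36 / 10.75 = 3.349 ≈ 3.3 days.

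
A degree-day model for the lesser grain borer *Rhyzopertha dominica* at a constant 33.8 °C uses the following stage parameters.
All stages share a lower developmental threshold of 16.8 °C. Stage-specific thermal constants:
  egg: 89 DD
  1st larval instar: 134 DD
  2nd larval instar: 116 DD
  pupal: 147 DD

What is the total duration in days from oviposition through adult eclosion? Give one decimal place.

Daily accumulation at 33.8 °C = 33.8 − 16.8 = 17.0 DD/day.
Total K = 89 + 134 + 116 + 147 = 486 DD.
Total duration = 486 / 17.0 = 28.588 ≈ 28.6 days.

28.6 days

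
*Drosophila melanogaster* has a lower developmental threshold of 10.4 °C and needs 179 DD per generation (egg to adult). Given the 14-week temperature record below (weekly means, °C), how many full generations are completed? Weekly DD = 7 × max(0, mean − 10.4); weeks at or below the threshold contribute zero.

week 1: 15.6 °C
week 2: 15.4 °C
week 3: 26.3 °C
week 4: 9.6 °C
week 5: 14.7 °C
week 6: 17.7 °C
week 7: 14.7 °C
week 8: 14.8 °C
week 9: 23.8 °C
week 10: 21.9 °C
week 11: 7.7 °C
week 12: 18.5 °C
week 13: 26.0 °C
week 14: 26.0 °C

Weekly DD (7 × max(0, T̄ − 10.4)): 36.4, 35.0, 111.3, 0.0, 30.1, 51.1, 30.1, 30.8, 93.8, 80.5, 0.0, 56.7, 109.2, 109.2.
Season total = 774.2 DD.
Complete generations = ⌊774.2 / 179⌋ = 4.

4 generations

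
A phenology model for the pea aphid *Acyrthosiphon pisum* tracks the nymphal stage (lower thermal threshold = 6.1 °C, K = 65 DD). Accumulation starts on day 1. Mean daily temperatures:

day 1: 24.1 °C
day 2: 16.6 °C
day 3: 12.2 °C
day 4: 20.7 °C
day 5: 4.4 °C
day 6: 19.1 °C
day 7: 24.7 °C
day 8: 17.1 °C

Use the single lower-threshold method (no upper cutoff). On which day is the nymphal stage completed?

day 7

Daily DD above 6.1 °C: 18.0, 10.5, 6.1, 14.6, 0.0, 13.0, 18.6, 11.0.
Cumulative: 18.0, 28.5, 34.6, 49.2, 49.2, 62.2, 80.8, 91.8.
The total first reaches 65 DD on day 7.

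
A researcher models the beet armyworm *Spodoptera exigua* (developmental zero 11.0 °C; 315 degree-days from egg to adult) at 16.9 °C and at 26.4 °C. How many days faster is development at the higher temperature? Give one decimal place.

32.9 days

At 16.9 °C: 315 / (16.9 − 11.0) = 315 / 5.9 = 53.390 d.
At 26.4 °C: 315 / (26.4 − 11.0) = 315 / 15.4 = 20.455 d.
Difference = |53.390 − 20.455| = 32.935 ≈ 32.9 days.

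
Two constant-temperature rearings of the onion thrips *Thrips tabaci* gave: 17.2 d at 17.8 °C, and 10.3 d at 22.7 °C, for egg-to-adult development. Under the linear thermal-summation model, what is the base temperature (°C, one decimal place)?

10.5 °C

Linear rate model ⇒ the product D·(T − T_b) is constant across temperatures.
17.2·(17.8 − T_b) = 10.3·(22.7 − T_b)
T_b = (17.2·17.8 − 10.3·22.7) / (17.2 − 10.3) = 72.35 / 6.9 = 10.486 °C ≈ 10.5 °C.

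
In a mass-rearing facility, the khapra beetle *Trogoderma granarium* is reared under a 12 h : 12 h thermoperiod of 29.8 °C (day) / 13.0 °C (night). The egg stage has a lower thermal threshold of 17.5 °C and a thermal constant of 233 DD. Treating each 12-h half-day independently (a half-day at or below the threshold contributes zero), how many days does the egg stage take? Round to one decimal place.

37.9 days

Day half: max(0, 29.8 − 17.5) × 0.5 = 12.3 × 0.5 = 6.15 DD.
Night half: max(0, 13.0 − 17.5) × 0.5 = 0.0 × 0.5 = 0.00 DD.
Per 24 h: 6.15 DD/day.
Duration = 233 / 6.15 = 37.886 ≈ 37.9 days.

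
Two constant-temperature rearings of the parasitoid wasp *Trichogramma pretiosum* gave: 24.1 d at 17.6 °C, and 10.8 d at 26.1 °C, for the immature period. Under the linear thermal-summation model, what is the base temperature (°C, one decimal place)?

Equal thermal constants: D₁(T₁ − T_b) = D₂(T₂ − T_b).
24.1·(17.6 − T_b) = 10.8·(26.1 − T_b)
T_b = (24.1·17.6 − 10.8·26.1) / (24.1 − 10.8) = 142.28 / 13.3 = 10.698 °C ≈ 10.7 °C.

10.7 °C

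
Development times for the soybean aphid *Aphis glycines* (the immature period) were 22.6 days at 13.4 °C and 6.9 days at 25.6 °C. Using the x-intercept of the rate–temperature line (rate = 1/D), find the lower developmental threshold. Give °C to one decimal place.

Under the model K = D·(T − T_b), so D₁·(T₁ − T_b) = D₂·(T₂ − T_b).
22.6·(13.4 − T_b) = 6.9·(25.6 − T_b)
T_b = (22.6·13.4 − 6.9·25.6) / (22.6 − 6.9) = 126.20 / 15.7 = 8.038 °C ≈ 8.0 °C.

8.0 °C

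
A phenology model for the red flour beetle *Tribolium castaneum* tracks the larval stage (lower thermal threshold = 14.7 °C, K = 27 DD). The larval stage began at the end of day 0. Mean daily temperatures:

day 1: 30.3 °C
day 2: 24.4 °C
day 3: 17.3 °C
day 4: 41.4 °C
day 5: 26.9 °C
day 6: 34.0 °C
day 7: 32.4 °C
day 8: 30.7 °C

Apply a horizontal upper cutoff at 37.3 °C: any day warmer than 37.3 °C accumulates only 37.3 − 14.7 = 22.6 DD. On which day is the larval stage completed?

day 3

Daily DD above 14.7 °C (capped at 22.6): 15.6, 9.7, 2.6, 22.6, 12.2, 19.3, 17.7, 16.0.
Cumulative: 15.6, 25.3, 27.9, 50.5, 62.7, 82.0, 99.7, 115.7.
The total first reaches 27 DD on day 3.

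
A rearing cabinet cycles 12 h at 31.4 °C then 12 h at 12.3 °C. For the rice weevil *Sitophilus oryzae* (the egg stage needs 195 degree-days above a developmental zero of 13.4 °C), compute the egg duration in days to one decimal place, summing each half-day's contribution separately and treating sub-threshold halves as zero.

21.7 days

Day half: max(0, 31.4 − 13.4) × 0.5 = 18.0 × 0.5 = 9.00 DD.
Night half: max(0, 12.3 − 13.4) × 0.5 = 0.0 × 0.5 = 0.00 DD.
Per 24 h: 9.00 DD/day.
Duration = 195 / 9.00 = 21.667 ≈ 21.7 days.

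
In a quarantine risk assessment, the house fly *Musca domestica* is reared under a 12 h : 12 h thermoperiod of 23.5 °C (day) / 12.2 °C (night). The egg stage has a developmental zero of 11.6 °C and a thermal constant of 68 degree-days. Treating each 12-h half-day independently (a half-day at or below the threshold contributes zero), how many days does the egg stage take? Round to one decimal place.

10.9 days

Day half: max(0, 23.5 − 11.6) × 0.5 = 11.9 × 0.5 = 5.95 DD.
Night half: max(0, 12.2 − 11.6) × 0.5 = 0.6 × 0.5 = 0.30 DD.
Per 24 h: 6.25 DD/day.
Duration = 68 / 6.25 = 10.880 ≈ 10.9 days.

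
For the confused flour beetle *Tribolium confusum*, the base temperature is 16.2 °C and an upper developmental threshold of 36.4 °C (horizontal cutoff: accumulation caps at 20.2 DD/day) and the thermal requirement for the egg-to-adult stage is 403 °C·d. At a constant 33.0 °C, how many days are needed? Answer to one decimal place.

Daily accumulation = 33.0 − 16.2 = 16.8 DD/day.
Duration = 403 / 16.8 = 23.988 ≈ 24.0 days.

24.0 days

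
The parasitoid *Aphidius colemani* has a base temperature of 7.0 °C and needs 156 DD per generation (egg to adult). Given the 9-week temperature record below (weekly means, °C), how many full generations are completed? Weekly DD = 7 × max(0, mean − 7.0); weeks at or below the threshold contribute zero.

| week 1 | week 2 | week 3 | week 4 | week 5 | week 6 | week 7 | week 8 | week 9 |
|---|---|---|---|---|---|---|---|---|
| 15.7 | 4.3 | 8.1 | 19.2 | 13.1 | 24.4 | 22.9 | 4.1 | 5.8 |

2 generations

Weekly DD (7 × max(0, T̄ − 7.0)): 60.9, 0.0, 7.7, 85.4, 42.7, 121.8, 111.3, 0.0, 0.0.
Season total = 429.8 DD.
Complete generations = ⌊429.8 / 156⌋ = 2.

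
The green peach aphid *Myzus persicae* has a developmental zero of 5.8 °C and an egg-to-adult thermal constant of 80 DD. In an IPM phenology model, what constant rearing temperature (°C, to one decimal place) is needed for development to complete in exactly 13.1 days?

Required daily accumulation = 80 / 13.1 = 6.107 DD/day.
T = T_base + 6.107 = 5.8 + 6.107 = 11.907 ≈ 11.9 °C.

11.9 °C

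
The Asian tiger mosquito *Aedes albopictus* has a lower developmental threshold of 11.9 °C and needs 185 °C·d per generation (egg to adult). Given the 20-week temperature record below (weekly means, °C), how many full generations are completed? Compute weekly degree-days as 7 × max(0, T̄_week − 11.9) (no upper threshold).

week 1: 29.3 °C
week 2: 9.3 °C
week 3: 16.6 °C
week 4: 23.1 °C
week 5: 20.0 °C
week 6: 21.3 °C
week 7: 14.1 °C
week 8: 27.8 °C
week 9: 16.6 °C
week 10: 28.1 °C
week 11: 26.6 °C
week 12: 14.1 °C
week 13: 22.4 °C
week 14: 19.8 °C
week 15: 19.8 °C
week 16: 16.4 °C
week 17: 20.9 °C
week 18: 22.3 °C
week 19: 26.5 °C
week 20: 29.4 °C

Weekly DD (7 × max(0, T̄ − 11.9)): 121.8, 0.0, 32.9, 78.4, 56.7, 65.8, 15.4, 111.3, 32.9, 113.4, 102.9, 15.4, 73.5, 55.3, 55.3, 31.5, 63.0, 72.8, 102.2, 122.5.
Season total = 1323.0 DD.
Complete generations = ⌊1323.0 / 185⌋ = 7.

7 generations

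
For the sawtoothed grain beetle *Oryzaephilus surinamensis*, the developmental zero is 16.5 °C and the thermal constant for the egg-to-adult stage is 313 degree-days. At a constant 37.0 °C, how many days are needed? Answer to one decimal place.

15.3 days

Daily accumulation = 37.0 − 16.5 = 20.5 DD/day.
Duration = 313 / 20.5 = 15.268 ≈ 15.3 days.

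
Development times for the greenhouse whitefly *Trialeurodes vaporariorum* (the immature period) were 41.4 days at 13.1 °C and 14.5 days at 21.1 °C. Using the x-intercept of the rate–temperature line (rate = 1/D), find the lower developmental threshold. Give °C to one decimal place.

8.8 °C

Equal thermal constants: D₁(T₁ − T_b) = D₂(T₂ − T_b).
41.4·(13.1 − T_b) = 14.5·(21.1 − T_b)
T_b = (41.4·13.1 − 14.5·21.1) / (41.4 − 14.5) = 236.39 / 26.9 = 8.788 °C ≈ 8.8 °C.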